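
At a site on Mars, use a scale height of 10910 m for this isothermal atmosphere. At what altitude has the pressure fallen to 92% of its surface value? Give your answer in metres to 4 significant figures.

Set P/P₀ = exp(−z/H) = 0.92, so z = −H ln(0.92).
−ln(0.92) = 0.083382; z = 10910 × 0.083382 = 909.70 m.

z ≈ 909.7 m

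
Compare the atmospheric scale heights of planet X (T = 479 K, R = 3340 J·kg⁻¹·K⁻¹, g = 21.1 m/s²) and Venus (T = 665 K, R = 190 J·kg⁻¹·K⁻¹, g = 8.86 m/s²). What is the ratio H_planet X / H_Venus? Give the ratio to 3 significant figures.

H_planet X/H_Venus ≈ 5.32

H = RT/g for each body.
H_planet X = 3340 × 479 / 21.1 = 75823 m.
H_Venus = 190 × 665 / 8.86 = 14261 m.
H_planet X/H_Venus = 75823/14261 = 5.3168.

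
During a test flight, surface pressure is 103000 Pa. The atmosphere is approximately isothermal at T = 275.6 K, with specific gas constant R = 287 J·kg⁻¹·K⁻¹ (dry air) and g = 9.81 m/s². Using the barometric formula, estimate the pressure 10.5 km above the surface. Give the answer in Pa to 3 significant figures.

Scale height: H = RT/g = 287 × 275.6 / 9.81 = 8062.9 m.
Barometric formula: P = P₀ exp(−z/H).
z/H = 10500/8062.9 = 1.3023; exp(−1.3023) = 0.27191.
P = 103000 × 0.27191 = 28007 Pa.

P ≈ 28000 Pa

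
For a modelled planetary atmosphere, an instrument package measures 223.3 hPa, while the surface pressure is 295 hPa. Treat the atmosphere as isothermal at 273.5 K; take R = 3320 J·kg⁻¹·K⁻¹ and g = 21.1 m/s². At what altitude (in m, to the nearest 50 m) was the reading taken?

z ≈ 12000 m

Scale height: H = RT/g = 3320 × 273.5 / 21.1 = 43034 m.
Invert the barometric formula: z = H ln(P₀/P).
P₀/P = 295/223.3 = 1.3211; ln(1.3211) = 0.27846.
z = 43034 × 0.27846 = 11983 m.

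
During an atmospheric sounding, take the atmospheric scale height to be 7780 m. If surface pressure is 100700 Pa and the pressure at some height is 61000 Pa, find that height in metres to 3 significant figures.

Invert the barometric formula: z = H ln(P₀/P).
P₀/P = 100700/61000 = 1.6508; ln(1.6508) = 0.50126.
z = 7780.0 × 0.50126 = 3899.8 m.

z ≈ 3900 m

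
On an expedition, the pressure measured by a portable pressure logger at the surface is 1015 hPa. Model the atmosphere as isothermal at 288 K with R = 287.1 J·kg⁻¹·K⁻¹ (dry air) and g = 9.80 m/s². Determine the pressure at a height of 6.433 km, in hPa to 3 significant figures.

P ≈ 474 hPa

Scale height: H = RT/g = 287.1 × 288 / 9.80 = 8437.2 m.
Barometric formula: P = P₀ exp(−z/H).
z/H = 6433.0/8437.2 = 0.76246; exp(−0.76246) = 0.46652.
P = 1015 × 0.46652 = 473.52 hPa.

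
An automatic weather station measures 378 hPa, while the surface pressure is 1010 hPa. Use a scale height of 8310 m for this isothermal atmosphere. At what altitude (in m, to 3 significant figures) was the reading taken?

z ≈ 8170 m

Invert the barometric formula: z = H ln(P₀/P).
P₀/P = 1010/378 = 2.6720; ln(2.6720) = 0.98283.
z = 8310.0 × 0.98283 = 8167.3 m.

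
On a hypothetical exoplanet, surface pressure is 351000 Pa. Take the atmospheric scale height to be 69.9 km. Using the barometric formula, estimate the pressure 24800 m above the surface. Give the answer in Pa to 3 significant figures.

Barometric formula: P = P₀ exp(−z/H).
z/H = 24800/69900 = 0.35479; exp(−0.35479) = 0.70132.
P = 351000 × 0.70132 = 246160 Pa.

P ≈ 246000 Pa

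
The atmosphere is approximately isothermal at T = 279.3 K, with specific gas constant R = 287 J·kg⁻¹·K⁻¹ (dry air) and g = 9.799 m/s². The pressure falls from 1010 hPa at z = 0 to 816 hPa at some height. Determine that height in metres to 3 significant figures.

Scale height: H = RT/g = 287 × 279.3 / 9.799 = 8180.3 m.
Invert the barometric formula: z = H ln(P₀/P).
P₀/P = 1010/816 = 1.2377; ln(1.2377) = 0.21325.
z = 8180.3 × 0.21325 = 1744.4 m.

z ≈ 1740 m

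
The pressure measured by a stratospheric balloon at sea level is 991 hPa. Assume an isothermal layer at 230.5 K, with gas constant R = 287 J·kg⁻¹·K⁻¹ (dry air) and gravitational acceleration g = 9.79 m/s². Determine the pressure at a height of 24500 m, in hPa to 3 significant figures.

P ≈ 26.4 hPa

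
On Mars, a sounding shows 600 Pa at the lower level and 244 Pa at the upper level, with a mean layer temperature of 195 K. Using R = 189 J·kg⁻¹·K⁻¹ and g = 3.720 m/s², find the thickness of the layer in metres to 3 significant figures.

Hypsometric equation: Δz = (R T̄/g) ln(P₁/P₂).
R T̄/g = 189 × 195 / 3.720 = 9907.3 m.
ln(600/244) = ln(2.4590) = 0.89975.
Δz = 9907.3 × 0.89975 = 8914.1 m.

Δz ≈ 8910 m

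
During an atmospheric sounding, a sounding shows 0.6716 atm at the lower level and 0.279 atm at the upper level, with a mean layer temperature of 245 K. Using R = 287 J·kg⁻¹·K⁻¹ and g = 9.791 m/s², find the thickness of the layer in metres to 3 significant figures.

Hypsometric equation: Δz = (R T̄/g) ln(P₁/P₂).
R T̄/g = 287 × 245 / 9.791 = 7181.6 m.
ln(0.6716/0.279) = ln(2.4072) = 0.87846.
Δz = 7181.6 × 0.87846 = 6308.7 m.

Δz ≈ 6310 m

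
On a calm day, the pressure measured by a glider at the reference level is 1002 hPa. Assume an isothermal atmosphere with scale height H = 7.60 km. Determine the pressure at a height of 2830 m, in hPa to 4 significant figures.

Barometric formula: P = P₀ exp(−z/H).
z/H = 2830.0/7600.0 = 0.37237; exp(−0.37237) = 0.68910.
P = 1002 × 0.68910 = 690.48 hPa.

P ≈ 690.5 hPa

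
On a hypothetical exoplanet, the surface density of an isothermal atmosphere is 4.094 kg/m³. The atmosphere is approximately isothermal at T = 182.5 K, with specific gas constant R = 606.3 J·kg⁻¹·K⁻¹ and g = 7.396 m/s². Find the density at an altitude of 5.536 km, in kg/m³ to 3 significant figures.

ρ ≈ 2.83 kg/m³

Scale height: H = RT/g = 606.3 × 182.5 / 7.396 = 14961 m.
In an isothermal atmosphere, density decays like pressure: ρ = ρ₀ exp(−z/H).
z/H = 5536.0/14961 = 0.37003; exp(−0.37003) = 0.69071.
ρ = 4.094 × 0.69071 = 2.8278 kg/m³.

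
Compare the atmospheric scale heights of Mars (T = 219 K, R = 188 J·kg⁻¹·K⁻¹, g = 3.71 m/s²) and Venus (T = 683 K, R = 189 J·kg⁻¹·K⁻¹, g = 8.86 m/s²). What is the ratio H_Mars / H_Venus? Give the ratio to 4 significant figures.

H_Mars/H_Venus ≈ 0.7617

H = RT/g for each body.
H_Mars = 188 × 219 / 3.71 = 11098 m.
H_Venus = 189 × 683 / 8.86 = 14570 m.
H_Mars/H_Venus = 11098/14570 = 0.76170.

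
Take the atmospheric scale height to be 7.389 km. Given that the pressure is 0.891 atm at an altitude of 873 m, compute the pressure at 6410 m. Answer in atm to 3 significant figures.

P ≈ 0.421 atm

Between two levels, P₂ = P₁ exp(−Δz/H) with Δz = z₂ − z₁.
Δz = 6410.0 − 873.00 = 5537.0 m; Δz/H = 5537.0/7389.0 = 0.74936.
P₂ = 0.891 × exp(−0.74936) = 0.891 × 0.47267 = 0.42115 atm.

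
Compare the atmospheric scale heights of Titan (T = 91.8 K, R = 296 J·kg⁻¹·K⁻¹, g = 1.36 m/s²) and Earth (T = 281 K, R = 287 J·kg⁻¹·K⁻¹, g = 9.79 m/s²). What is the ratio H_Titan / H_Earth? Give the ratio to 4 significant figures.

H = RT/g for each body.
H_Titan = 296 × 91.8 / 1.36 = 19980 m.
H_Earth = 287 × 281 / 9.79 = 8237.7 m.
H_Titan/H_Earth = 19980/8237.7 = 2.4254.

H_Titan/H_Earth ≈ 2.425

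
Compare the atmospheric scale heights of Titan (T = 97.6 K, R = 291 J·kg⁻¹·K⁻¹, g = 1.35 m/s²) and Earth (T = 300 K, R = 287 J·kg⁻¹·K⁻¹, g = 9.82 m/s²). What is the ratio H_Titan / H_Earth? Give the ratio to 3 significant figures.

H_Titan/H_Earth ≈ 2.40

H = RT/g for each body.
H_Titan = 291 × 97.6 / 1.35 = 21038 m.
H_Earth = 287 × 300 / 9.82 = 8767.8 m.
H_Titan/H_Earth = 21038/8767.8 = 2.3995.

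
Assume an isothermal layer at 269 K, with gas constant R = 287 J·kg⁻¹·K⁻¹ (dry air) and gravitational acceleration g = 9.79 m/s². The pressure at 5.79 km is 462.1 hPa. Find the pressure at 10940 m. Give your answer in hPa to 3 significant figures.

P ≈ 240 hPa

Scale height: H = RT/g = 287 × 269 / 9.79 = 7885.9 m.
Between two levels, P₂ = P₁ exp(−Δz/H) with Δz = z₂ − z₁.
Δz = 10940 − 5790.0 = 5150.0 m; Δz/H = 5150.0/7885.9 = 0.65306.
P₂ = 462.1 × exp(−0.65306) = 462.1 × 0.52045 = 240.50 hPa.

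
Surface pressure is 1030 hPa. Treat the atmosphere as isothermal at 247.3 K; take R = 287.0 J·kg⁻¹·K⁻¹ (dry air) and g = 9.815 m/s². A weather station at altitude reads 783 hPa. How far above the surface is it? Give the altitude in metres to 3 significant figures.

Scale height: H = RT/g = 287.0 × 247.3 / 9.815 = 7231.3 m.
Invert the barometric formula: z = H ln(P₀/P).
P₀/P = 1030/783 = 1.3155; ln(1.3155) = 0.27422.
z = 7231.3 × 0.27422 = 1983.0 m.

z ≈ 1980 m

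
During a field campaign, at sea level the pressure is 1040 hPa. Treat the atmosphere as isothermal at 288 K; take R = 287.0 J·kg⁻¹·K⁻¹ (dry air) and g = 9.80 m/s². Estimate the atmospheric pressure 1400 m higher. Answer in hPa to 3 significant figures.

Scale height: H = RT/g = 287.0 × 288 / 9.80 = 8434.3 m.
Barometric formula: P = P₀ exp(−z/H).
z/H = 1400.0/8434.3 = 0.16599; exp(−0.16599) = 0.84705.
P = 1040 × 0.84705 = 880.93 hPa.

P ≈ 881 hPa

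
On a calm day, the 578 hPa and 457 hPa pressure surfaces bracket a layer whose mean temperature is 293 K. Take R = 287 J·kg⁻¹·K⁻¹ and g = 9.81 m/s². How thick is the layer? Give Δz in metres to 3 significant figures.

Δz ≈ 2010 m

Hypsometric equation: Δz = (R T̄/g) ln(P₁/P₂).
R T̄/g = 287 × 293 / 9.81 = 8572.0 m.
ln(578/457) = ln(1.2648) = 0.23491.
Δz = 8572.0 × 0.23491 = 2013.6 m.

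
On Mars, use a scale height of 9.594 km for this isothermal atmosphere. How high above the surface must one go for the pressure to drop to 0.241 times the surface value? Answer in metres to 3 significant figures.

z ≈ 13700 m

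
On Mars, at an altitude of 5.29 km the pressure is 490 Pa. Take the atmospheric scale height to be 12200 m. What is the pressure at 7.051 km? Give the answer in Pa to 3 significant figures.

P ≈ 424 Pa

Between two levels, P₂ = P₁ exp(−Δz/H) with Δz = z₂ − z₁.
Δz = 7051.0 − 5290.0 = 1761.0 m; Δz/H = 1761.0/12200 = 0.14434.
P₂ = 490 × exp(−0.14434) = 490 × 0.86559 = 424.14 Pa.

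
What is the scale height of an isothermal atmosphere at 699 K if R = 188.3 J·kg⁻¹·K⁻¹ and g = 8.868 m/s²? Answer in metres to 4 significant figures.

H ≈ 14840 m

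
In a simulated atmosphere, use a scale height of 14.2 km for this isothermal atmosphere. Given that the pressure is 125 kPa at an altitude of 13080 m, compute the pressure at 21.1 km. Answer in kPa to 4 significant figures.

P ≈ 71.06 kPa

Between two levels, P₂ = P₁ exp(−Δz/H) with Δz = z₂ − z₁.
Δz = 21100 − 13080 = 8020.0 m; Δz/H = 8020.0/14200 = 0.56479.
P₂ = 125 × exp(−0.56479) = 125 × 0.56848 = 71.060 kPa.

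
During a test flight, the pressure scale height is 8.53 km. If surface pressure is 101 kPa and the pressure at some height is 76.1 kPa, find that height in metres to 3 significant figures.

z ≈ 2410 m

Invert the barometric formula: z = H ln(P₀/P).
P₀/P = 101/76.1 = 1.3272; ln(1.3272) = 0.28307.
z = 8530.0 × 0.28307 = 2414.6 m.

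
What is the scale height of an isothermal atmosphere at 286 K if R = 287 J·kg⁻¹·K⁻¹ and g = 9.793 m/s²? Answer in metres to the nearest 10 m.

The scale height of an isothermal atmosphere is H = RT/g.
H = 287 × 286 / 9.793 = 82082/9.793 = 8381.7 m.

H ≈ 8380 m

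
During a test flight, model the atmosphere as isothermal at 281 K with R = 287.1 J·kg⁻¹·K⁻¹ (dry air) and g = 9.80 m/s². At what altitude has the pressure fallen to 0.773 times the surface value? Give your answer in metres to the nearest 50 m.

z ≈ 2100 m

Scale height: H = RT/g = 287.1 × 281 / 9.80 = 8232.2 m.
Set P/P₀ = exp(−z/H) = 0.773, so z = −H ln(0.773).
−ln(0.773) = 0.25748; z = 8232.2 × 0.25748 = 2119.6 m.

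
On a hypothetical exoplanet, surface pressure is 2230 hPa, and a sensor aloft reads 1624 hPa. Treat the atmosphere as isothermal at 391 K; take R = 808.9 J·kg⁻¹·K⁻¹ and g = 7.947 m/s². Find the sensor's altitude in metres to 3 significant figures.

z ≈ 12600 m

Scale height: H = RT/g = 808.9 × 391 / 7.947 = 39799 m.
Invert the barometric formula: z = H ln(P₀/P).
P₀/P = 2230/1624 = 1.3732; ln(1.3732) = 0.31714.
z = 39799 × 0.31714 = 12622 m.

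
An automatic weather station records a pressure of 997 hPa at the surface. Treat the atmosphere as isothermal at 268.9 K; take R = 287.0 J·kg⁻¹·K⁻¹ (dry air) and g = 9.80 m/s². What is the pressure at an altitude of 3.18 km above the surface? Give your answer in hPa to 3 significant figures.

P ≈ 666 hPa

Scale height: H = RT/g = 287.0 × 268.9 / 9.80 = 7874.9 m.
Barometric formula: P = P₀ exp(−z/H).
z/H = 3180.0/7874.9 = 0.40381; exp(−0.40381) = 0.66777.
P = 997 × 0.66777 = 665.77 hPa.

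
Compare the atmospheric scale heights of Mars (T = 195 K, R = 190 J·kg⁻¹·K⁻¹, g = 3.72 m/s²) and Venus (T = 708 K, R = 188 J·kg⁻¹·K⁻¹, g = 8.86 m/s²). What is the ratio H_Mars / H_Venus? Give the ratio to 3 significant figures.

H = RT/g for each body.
H_Mars = 190 × 195 / 3.72 = 9959.7 m.
H_Venus = 188 × 708 / 8.86 = 15023 m.
H_Mars/H_Venus = 9959.7/15023 = 0.66296.

H_Mars/H_Venus ≈ 0.663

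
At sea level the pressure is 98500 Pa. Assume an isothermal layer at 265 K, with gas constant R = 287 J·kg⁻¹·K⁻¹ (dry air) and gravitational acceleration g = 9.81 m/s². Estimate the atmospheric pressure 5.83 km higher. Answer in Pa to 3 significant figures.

P ≈ 46400 Pa

Scale height: H = RT/g = 287 × 265 / 9.81 = 7752.8 m.
Barometric formula: P = P₀ exp(−z/H).
z/H = 5830.0/7752.8 = 0.75199; exp(−0.75199) = 0.47143.
P = 98500 × 0.47143 = 46436 Pa.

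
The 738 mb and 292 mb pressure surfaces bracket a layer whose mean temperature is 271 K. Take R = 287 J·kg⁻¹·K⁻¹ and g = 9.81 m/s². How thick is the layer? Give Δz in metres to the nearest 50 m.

Δz ≈ 7350 m

Hypsometric equation: Δz = (R T̄/g) ln(P₁/P₂).
R T̄/g = 287 × 271 / 9.81 = 7928.3 m.
ln(738/292) = ln(2.5274) = 0.92719.
Δz = 7928.3 × 0.92719 = 7351.0 m.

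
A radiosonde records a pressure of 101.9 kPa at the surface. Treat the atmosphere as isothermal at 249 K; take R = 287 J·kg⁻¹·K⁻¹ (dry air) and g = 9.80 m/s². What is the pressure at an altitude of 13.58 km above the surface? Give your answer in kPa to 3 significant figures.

Scale height: H = RT/g = 287 × 249 / 9.80 = 7292.1 m.
Barometric formula: P = P₀ exp(−z/H).
z/H = 13580/7292.1 = 1.8623; exp(−1.8623) = 0.15531.
P = 101.9 × 0.15531 = 15.826 kPa.

P ≈ 15.8 kPa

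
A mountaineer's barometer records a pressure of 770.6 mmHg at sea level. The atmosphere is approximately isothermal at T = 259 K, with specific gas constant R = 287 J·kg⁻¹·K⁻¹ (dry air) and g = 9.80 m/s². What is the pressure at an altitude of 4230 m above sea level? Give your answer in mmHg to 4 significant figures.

P ≈ 441.2 mmHg

Scale height: H = RT/g = 287 × 259 / 9.80 = 7585.0 m.
Barometric formula: P = P₀ exp(−z/H).
z/H = 4230.0/7585.0 = 0.55768; exp(−0.55768) = 0.57254.
P = 770.6 × 0.57254 = 441.20 mmHg.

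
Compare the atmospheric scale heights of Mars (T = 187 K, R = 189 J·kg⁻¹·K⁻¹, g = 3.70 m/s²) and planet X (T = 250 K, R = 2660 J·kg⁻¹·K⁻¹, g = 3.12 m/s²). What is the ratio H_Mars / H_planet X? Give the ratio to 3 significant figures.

H_Mars/H_planet X ≈ 0.0448

H = RT/g for each body.
H_Mars = 189 × 187 / 3.70 = 9552.2 m.
H_planet X = 2660 × 250 / 3.12 = 213140 m.
H_Mars/H_planet X = 9552.2/213140 = 0.044817.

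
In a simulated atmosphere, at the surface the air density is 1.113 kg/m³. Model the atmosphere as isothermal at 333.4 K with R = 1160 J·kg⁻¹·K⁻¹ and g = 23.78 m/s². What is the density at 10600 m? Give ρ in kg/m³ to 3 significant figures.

Scale height: H = RT/g = 1160 × 333.4 / 23.78 = 16263 m.
In an isothermal atmosphere, density decays like pressure: ρ = ρ₀ exp(−z/H).
z/H = 10600/16263 = 0.65179; exp(−0.65179) = 0.52111.
ρ = 1.113 × 0.52111 = 0.58000 kg/m³.

ρ ≈ 0.580 kg/m³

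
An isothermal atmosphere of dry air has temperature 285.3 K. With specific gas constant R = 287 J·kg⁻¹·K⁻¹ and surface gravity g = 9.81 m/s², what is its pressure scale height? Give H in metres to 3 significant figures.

The scale height of an isothermal atmosphere is H = RT/g.
H = 287 × 285.3 / 9.81 = 81881/9.81 = 8346.7 m.

H ≈ 8350 m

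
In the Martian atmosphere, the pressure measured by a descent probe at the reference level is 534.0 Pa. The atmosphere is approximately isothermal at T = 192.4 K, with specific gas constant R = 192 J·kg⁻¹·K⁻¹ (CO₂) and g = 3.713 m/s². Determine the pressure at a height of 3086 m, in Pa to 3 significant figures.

Scale height: H = RT/g = 192 × 192.4 / 3.713 = 9949.0 m.
Barometric formula: P = P₀ exp(−z/H).
z/H = 3086.0/9949.0 = 0.31018; exp(−0.31018) = 0.73331.
P = 534.0 × 0.73331 = 391.59 Pa.

P ≈ 392 Pa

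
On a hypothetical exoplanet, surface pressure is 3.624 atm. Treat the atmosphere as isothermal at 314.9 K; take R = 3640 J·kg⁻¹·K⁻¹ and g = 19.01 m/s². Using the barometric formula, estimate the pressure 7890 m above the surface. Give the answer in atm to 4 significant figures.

Scale height: H = RT/g = 3640 × 314.9 / 19.01 = 60296 m.
Barometric formula: P = P₀ exp(−z/H).
z/H = 7890.0/60296 = 0.13085; exp(−0.13085) = 0.87735.
P = 3.624 × 0.87735 = 3.1795 atm.

P ≈ 3.180 atm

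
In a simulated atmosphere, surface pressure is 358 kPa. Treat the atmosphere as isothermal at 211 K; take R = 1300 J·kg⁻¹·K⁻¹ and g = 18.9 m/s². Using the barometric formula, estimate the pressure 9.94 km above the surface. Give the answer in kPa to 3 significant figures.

Scale height: H = RT/g = 1300 × 211 / 18.9 = 14513 m.
Barometric formula: P = P₀ exp(−z/H).
z/H = 9940.0/14513 = 0.68490; exp(−0.68490) = 0.50414.
P = 358 × 0.50414 = 180.48 kPa.

P ≈ 180 kPa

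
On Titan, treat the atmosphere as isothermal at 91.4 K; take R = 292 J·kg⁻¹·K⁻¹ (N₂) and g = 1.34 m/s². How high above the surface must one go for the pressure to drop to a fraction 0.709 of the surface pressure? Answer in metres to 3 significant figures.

z ≈ 6850 m

Scale height: H = RT/g = 292 × 91.4 / 1.34 = 19917 m.
Set P/P₀ = exp(−z/H) = 0.709, so z = −H ln(0.709).
−ln(0.709) = 0.34390; z = 19917 × 0.34390 = 6849.5 m.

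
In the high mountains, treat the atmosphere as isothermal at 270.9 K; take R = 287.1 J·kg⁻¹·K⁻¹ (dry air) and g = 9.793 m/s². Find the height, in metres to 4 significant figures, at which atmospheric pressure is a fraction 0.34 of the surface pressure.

Scale height: H = RT/g = 287.1 × 270.9 / 9.793 = 7941.9 m.
Set P/P₀ = exp(−z/H) = 0.34, so z = −H ln(0.34).
−ln(0.34) = 1.0788; z = 7941.9 × 1.0788 = 8567.7 m.

z ≈ 8568 m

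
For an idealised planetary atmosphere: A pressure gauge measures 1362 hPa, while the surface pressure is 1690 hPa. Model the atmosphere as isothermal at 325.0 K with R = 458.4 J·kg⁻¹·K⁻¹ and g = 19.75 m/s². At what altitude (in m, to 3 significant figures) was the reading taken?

Scale height: H = RT/g = 458.4 × 325.0 / 19.75 = 7543.3 m.
Invert the barometric formula: z = H ln(P₀/P).
P₀/P = 1690/1362 = 1.2408; ln(1.2408) = 0.21576.
z = 7543.3 × 0.21576 = 1627.5 m.

z ≈ 1630 m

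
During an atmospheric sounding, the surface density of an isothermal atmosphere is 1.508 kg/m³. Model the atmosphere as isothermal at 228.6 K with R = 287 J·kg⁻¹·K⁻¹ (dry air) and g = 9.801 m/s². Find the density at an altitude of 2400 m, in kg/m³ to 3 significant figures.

ρ ≈ 1.05 kg/m³

Scale height: H = RT/g = 287 × 228.6 / 9.801 = 6694.0 m.
In an isothermal atmosphere, density decays like pressure: ρ = ρ₀ exp(−z/H).
z/H = 2400.0/6694.0 = 0.35853; exp(−0.35853) = 0.69870.
ρ = 1.508 × 0.69870 = 1.0536 kg/m³.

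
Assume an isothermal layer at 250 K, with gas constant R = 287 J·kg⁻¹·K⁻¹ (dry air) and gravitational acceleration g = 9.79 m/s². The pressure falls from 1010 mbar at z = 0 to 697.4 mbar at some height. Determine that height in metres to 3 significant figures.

Scale height: H = RT/g = 287 × 250 / 9.79 = 7328.9 m.
Invert the barometric formula: z = H ln(P₀/P).
P₀/P = 1010/697.4 = 1.4482; ln(1.4482) = 0.37032.
z = 7328.9 × 0.37032 = 2714.0 m.

z ≈ 2710 m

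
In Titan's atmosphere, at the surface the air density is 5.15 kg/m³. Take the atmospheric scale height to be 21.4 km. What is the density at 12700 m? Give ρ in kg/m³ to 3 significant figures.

In an isothermal atmosphere, density decays like pressure: ρ = ρ₀ exp(−z/H).
z/H = 12700/21400 = 0.59346; exp(−0.59346) = 0.55241.
ρ = 5.15 × 0.55241 = 2.8449 kg/m³.

ρ ≈ 2.84 kg/m³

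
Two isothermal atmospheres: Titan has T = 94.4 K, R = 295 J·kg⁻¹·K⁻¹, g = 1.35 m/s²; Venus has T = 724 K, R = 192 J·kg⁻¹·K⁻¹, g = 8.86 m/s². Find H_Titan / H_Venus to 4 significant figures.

H_Titan/H_Venus ≈ 1.315

H = RT/g for each body.
H_Titan = 295 × 94.4 / 1.35 = 20628 m.
H_Venus = 192 × 724 / 8.86 = 15689 m.
H_Titan/H_Venus = 20628/15689 = 1.3148.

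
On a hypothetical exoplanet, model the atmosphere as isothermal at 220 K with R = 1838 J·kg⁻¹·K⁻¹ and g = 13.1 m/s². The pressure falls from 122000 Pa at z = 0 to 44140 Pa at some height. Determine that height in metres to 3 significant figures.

Scale height: H = RT/g = 1838 × 220 / 13.1 = 30867 m.
Invert the barometric formula: z = H ln(P₀/P).
P₀/P = 122000/44140 = 2.7639; ln(2.7639) = 1.0166.
z = 30867 × 1.0166 = 31379 m.

z ≈ 31400 m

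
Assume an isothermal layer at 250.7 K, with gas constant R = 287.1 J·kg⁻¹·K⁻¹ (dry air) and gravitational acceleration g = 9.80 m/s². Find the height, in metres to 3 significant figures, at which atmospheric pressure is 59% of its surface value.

Scale height: H = RT/g = 287.1 × 250.7 / 9.80 = 7344.5 m.
Set P/P₀ = exp(−z/H) = 0.59, so z = −H ln(0.59).
−ln(0.59) = 0.52763; z = 7344.5 × 0.52763 = 3875.2 m.

z ≈ 3880 m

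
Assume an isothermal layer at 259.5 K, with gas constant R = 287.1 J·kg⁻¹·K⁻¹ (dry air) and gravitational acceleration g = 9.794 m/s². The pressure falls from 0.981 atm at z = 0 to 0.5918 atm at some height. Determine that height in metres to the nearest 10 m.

z ≈ 3840 m

Scale height: H = RT/g = 287.1 × 259.5 / 9.794 = 7606.9 m.
Invert the barometric formula: z = H ln(P₀/P).
P₀/P = 0.981/0.5918 = 1.6577; ln(1.6577) = 0.50543.
z = 7606.9 × 0.50543 = 3844.8 m.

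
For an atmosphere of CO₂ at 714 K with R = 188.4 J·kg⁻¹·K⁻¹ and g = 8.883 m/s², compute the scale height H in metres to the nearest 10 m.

The scale height of an isothermal atmosphere is H = RT/g.
H = 188.4 × 714 / 8.883 = 134520/8.883 = 15144 m.

H ≈ 15140 m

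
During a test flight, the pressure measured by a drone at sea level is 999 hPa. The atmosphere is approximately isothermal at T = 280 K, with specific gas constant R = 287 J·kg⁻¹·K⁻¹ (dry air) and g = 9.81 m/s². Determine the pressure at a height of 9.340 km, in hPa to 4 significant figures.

P ≈ 319.4 hPa

Scale height: H = RT/g = 287 × 280 / 9.81 = 8191.6 m.
Barometric formula: P = P₀ exp(−z/H).
z/H = 9340.0/8191.6 = 1.1402; exp(−1.1402) = 0.31976.
P = 999 × 0.31976 = 319.44 hPa.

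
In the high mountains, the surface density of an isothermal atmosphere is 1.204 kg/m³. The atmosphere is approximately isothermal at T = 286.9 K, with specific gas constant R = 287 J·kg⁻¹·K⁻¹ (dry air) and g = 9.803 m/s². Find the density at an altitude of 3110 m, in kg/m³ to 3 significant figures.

Scale height: H = RT/g = 287 × 286.9 / 9.803 = 8399.5 m.
In an isothermal atmosphere, density decays like pressure: ρ = ρ₀ exp(−z/H).
z/H = 3110.0/8399.5 = 0.37026; exp(−0.37026) = 0.69055.
ρ = 1.204 × 0.69055 = 0.83142 kg/m³.

ρ ≈ 0.831 kg/m³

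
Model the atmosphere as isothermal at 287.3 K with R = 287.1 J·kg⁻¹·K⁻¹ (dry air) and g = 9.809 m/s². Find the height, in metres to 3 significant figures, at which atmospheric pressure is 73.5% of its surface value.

z ≈ 2590 m

Scale height: H = RT/g = 287.1 × 287.3 / 9.809 = 8409.0 m.
Set P/P₀ = exp(−z/H) = 0.735, so z = −H ln(0.735).
−ln(0.735) = 0.30788; z = 8409.0 × 0.30788 = 2589.0 m.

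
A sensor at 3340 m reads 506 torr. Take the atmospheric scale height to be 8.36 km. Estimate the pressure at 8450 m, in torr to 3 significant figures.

P ≈ 275 torr

Between two levels, P₂ = P₁ exp(−Δz/H) with Δz = z₂ − z₁.
Δz = 8450.0 − 3340.0 = 5110.0 m; Δz/H = 5110.0/8360.0 = 0.61124.
P₂ = 506 × exp(−0.61124) = 506 × 0.54268 = 274.60 torr.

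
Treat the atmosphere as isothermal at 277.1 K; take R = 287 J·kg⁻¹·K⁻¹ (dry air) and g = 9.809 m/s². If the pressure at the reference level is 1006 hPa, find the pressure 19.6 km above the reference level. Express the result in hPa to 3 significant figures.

P ≈ 89.7 hPa

Scale height: H = RT/g = 287 × 277.1 / 9.809 = 8107.6 m.
Barometric formula: P = P₀ exp(−z/H).
z/H = 19600/8107.6 = 2.4175; exp(−2.4175) = 0.089144.
P = 1006 × 0.089144 = 89.679 hPa.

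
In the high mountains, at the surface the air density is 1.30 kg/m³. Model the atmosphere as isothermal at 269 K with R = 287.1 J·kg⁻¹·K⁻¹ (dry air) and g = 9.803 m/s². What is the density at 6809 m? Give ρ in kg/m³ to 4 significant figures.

ρ ≈ 0.5478 kg/m³

Scale height: H = RT/g = 287.1 × 269 / 9.803 = 7878.2 m.
In an isothermal atmosphere, density decays like pressure: ρ = ρ₀ exp(−z/H).
z/H = 6809.0/7878.2 = 0.86428; exp(−0.86428) = 0.42135.
ρ = 1.30 × 0.42135 = 0.54775 kg/m³.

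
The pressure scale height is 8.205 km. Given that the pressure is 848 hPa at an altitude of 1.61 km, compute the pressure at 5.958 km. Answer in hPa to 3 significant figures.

P ≈ 499 hPa

Between two levels, P₂ = P₁ exp(−Δz/H) with Δz = z₂ − z₁.
Δz = 5958.0 − 1610.0 = 4348.0 m; Δz/H = 4348.0/8205.0 = 0.52992.
P₂ = 848 × exp(−0.52992) = 848 × 0.58865 = 499.18 hPa.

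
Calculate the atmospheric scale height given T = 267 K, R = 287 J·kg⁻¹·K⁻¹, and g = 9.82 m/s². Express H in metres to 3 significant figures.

The scale height of an isothermal atmosphere is H = RT/g.
H = 287 × 267 / 9.82 = 76629/9.82 = 7803.4 m.

H ≈ 7800 m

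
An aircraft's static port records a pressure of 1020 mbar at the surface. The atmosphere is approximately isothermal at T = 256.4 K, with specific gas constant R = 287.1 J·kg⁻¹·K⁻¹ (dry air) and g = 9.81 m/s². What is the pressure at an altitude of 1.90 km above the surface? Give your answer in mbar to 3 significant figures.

Scale height: H = RT/g = 287.1 × 256.4 / 9.81 = 7503.8 m.
Barometric formula: P = P₀ exp(−z/H).
z/H = 1900.0/7503.8 = 0.25321; exp(−0.25321) = 0.77630.
P = 1020 × 0.77630 = 791.83 mbar.

P ≈ 792 mbar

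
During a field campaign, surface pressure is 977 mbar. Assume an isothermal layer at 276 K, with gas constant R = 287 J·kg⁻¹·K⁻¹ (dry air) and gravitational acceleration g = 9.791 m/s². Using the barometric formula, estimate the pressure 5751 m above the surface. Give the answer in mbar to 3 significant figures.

P ≈ 480 mbar

Scale height: H = RT/g = 287 × 276 / 9.791 = 8090.3 m.
Barometric formula: P = P₀ exp(−z/H).
z/H = 5751.0/8090.3 = 0.71085; exp(−0.71085) = 0.49123.
P = 977 × 0.49123 = 479.93 mbar.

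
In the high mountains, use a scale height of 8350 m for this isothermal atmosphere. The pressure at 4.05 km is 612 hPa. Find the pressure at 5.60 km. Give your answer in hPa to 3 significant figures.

P ≈ 508 hPa

Between two levels, P₂ = P₁ exp(−Δz/H) with Δz = z₂ − z₁.
Δz = 5600.0 − 4050.0 = 1550.0 m; Δz/H = 1550.0/8350.0 = 0.18563.
P₂ = 612 × exp(−0.18563) = 612 × 0.83058 = 508.31 hPa.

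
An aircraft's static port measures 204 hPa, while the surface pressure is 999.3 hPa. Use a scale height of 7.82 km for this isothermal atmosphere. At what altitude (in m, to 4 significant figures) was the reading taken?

z ≈ 12430 m

Invert the barometric formula: z = H ln(P₀/P).
P₀/P = 999.3/204 = 4.8985; ln(4.8985) = 1.5889.
z = 7820.0 × 1.5889 = 12425 m.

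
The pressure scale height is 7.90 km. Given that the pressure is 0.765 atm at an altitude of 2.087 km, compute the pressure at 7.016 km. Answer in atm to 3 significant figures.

P ≈ 0.410 atm

Between two levels, P₂ = P₁ exp(−Δz/H) with Δz = z₂ − z₁.
Δz = 7016.0 − 2087.0 = 4929.0 m; Δz/H = 4929.0/7900.0 = 0.62392.
P₂ = 0.765 × exp(−0.62392) = 0.765 × 0.53584 = 0.40992 atm.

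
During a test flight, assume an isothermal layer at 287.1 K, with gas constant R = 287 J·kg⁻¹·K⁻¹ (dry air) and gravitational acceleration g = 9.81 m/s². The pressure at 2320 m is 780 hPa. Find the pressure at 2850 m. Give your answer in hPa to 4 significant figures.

Scale height: H = RT/g = 287 × 287.1 / 9.81 = 8399.4 m.
Between two levels, P₂ = P₁ exp(−Δz/H) with Δz = z₂ − z₁.
Δz = 2850.0 − 2320.0 = 530.00 m; Δz/H = 530.00/8399.4 = 0.063100.
P₂ = 780 × exp(−0.063100) = 780 × 0.93885 = 732.30 hPa.

P ≈ 732.3 hPa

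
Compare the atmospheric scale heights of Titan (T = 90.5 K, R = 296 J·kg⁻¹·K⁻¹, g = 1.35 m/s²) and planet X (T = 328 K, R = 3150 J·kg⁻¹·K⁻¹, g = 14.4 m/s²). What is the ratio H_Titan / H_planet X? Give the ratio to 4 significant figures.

H_Titan/H_planet X ≈ 0.2766

H = RT/g for each body.
H_Titan = 296 × 90.5 / 1.35 = 19843 m.
H_planet X = 3150 × 328 / 14.4 = 71750 m.
H_Titan/H_planet X = 19843/71750 = 0.27656.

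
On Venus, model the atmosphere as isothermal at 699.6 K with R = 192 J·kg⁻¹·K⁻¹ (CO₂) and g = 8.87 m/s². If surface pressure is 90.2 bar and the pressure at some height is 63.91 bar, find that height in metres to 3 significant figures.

Scale height: H = RT/g = 192 × 699.6 / 8.87 = 15144 m.
Invert the barometric formula: z = H ln(P₀/P).
P₀/P = 90.2/63.91 = 1.4114; ln(1.4114) = 0.34458.
z = 15144 × 0.34458 = 5218.3 m.

z ≈ 5220 m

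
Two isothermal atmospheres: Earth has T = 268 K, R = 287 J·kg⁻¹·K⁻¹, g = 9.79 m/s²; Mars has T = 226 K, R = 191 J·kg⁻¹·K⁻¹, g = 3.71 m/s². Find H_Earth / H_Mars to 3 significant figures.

H_Earth/H_Mars ≈ 0.675

H = RT/g for each body.
H_Earth = 287 × 268 / 9.79 = 7856.6 m.
H_Mars = 191 × 226 / 3.71 = 11635 m.
H_Earth/H_Mars = 7856.6/11635 = 0.67526.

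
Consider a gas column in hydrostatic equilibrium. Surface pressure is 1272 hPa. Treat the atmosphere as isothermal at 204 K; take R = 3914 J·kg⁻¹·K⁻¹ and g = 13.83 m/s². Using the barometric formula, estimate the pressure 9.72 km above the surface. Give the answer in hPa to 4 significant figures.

Scale height: H = RT/g = 3914 × 204 / 13.83 = 57734 m.
Barometric formula: P = P₀ exp(−z/H).
z/H = 9720.0/57734 = 0.16836; exp(−0.16836) = 0.84505.
P = 1272 × 0.84505 = 1074.9 hPa.

P ≈ 1075 hPa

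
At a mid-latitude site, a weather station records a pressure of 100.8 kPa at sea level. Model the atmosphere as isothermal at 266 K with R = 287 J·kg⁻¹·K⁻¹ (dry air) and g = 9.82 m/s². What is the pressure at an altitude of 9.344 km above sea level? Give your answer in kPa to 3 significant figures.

P ≈ 30.3 kPa

Scale height: H = RT/g = 287 × 266 / 9.82 = 7774.1 m.
Barometric formula: P = P₀ exp(−z/H).
z/H = 9344.0/7774.1 = 1.2019; exp(−1.2019) = 0.30062.
P = 100.8 × 0.30062 = 30.302 kPa.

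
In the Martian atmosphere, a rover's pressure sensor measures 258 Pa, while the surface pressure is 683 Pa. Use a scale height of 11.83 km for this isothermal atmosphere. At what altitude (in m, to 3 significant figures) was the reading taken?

Invert the barometric formula: z = H ln(P₀/P).
P₀/P = 683/258 = 2.6473; ln(2.6473) = 0.97354.
z = 11830 × 0.97354 = 11517 m.

z ≈ 11500 m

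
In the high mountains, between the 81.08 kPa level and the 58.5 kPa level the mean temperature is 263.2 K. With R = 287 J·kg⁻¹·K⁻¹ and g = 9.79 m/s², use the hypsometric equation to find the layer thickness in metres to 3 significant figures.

Δz ≈ 2520 m

Hypsometric equation: Δz = (R T̄/g) ln(P₁/P₂).
R T̄/g = 287 × 263.2 / 9.79 = 7715.9 m.
ln(81.08/58.5) = ln(1.3860) = 0.32642.
Δz = 7715.9 × 0.32642 = 2518.6 m.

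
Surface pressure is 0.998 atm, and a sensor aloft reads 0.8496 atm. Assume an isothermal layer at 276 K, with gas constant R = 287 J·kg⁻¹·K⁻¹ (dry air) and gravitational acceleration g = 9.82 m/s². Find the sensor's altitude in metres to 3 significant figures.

Scale height: H = RT/g = 287 × 276 / 9.82 = 8066.4 m.
Invert the barometric formula: z = H ln(P₀/P).
P₀/P = 0.998/0.8496 = 1.1747; ln(1.1747) = 0.16101.
z = 8066.4 × 0.16101 = 1298.8 m.

z ≈ 1300 m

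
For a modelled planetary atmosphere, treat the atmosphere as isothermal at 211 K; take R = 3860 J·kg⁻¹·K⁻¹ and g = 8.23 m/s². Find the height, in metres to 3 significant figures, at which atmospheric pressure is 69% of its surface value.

z ≈ 36700 m

Scale height: H = RT/g = 3860 × 211 / 8.23 = 98962 m.
Set P/P₀ = exp(−z/H) = 0.69, so z = −H ln(0.69).
−ln(0.69) = 0.37106; z = 98962 × 0.37106 = 36721 m.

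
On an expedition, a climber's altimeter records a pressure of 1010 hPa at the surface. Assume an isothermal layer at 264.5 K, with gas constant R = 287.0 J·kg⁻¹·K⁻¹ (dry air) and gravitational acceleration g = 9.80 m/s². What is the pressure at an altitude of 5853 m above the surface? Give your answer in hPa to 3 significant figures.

P ≈ 474 hPa

Scale height: H = RT/g = 287.0 × 264.5 / 9.80 = 7746.1 m.
Barometric formula: P = P₀ exp(−z/H).
z/H = 5853.0/7746.1 = 0.75561; exp(−0.75561) = 0.46972.
P = 1010 × 0.46972 = 474.42 hPa.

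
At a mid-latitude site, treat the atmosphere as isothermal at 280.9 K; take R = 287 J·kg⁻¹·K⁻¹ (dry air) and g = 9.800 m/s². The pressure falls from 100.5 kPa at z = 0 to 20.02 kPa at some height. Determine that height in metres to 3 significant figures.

Scale height: H = RT/g = 287 × 280.9 / 9.800 = 8226.4 m.
Invert the barometric formula: z = H ln(P₀/P).
P₀/P = 100.5/20.02 = 5.0200; ln(5.0200) = 1.6134.
z = 8226.4 × 1.6134 = 13272 m.

z ≈ 13300 m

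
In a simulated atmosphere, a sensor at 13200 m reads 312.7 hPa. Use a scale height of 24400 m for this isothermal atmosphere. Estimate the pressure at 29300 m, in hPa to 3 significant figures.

P ≈ 162 hPa

Between two levels, P₂ = P₁ exp(−Δz/H) with Δz = z₂ − z₁.
Δz = 29300 − 13200 = 16100 m; Δz/H = 16100/24400 = 0.65984.
P₂ = 312.7 × exp(−0.65984) = 312.7 × 0.51693 = 161.64 hPa.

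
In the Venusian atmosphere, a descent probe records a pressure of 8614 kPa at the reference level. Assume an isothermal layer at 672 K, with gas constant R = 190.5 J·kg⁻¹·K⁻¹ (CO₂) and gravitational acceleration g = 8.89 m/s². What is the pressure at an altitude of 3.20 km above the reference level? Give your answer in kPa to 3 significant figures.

Scale height: H = RT/g = 190.5 × 672 / 8.89 = 14400 m.
Barometric formula: P = P₀ exp(−z/H).
z/H = 3200.0/14400 = 0.22222; exp(−0.22222) = 0.80074.
P = 8614 × 0.80074 = 6897.6 kPa.

P ≈ 6900 kPa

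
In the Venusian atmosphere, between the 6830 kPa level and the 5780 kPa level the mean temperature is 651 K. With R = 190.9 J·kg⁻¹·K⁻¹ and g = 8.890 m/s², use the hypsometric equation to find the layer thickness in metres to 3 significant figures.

Hypsometric equation: Δz = (R T̄/g) ln(P₁/P₂).
R T̄/g = 190.9 × 651 / 8.890 = 13979 m.
ln(6830/5780) = ln(1.1817) = 0.16695.
Δz = 13979 × 0.16695 = 2333.8 m.

Δz ≈ 2330 m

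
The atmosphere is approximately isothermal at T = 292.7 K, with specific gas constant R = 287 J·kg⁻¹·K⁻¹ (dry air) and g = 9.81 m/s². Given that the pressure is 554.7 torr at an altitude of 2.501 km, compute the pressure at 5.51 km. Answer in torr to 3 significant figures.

Scale height: H = RT/g = 287 × 292.7 / 9.81 = 8563.2 m.
Between two levels, P₂ = P₁ exp(−Δz/H) with Δz = z₂ − z₁.
Δz = 5510.0 − 2501.0 = 3009.0 m; Δz/H = 3009.0/8563.2 = 0.35139.
P₂ = 554.7 × exp(−0.35139) = 554.7 × 0.70371 = 390.35 torr.

P ≈ 390 torr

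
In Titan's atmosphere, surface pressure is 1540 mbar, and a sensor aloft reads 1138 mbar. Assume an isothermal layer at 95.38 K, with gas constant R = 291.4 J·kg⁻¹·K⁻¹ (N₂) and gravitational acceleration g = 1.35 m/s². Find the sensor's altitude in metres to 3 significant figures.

z ≈ 6230 m

Scale height: H = RT/g = 291.4 × 95.38 / 1.35 = 20588 m.
Invert the barometric formula: z = H ln(P₀/P).
P₀/P = 1540/1138 = 1.3533; ln(1.3533) = 0.30255.
z = 20588 × 0.30255 = 6228.9 m.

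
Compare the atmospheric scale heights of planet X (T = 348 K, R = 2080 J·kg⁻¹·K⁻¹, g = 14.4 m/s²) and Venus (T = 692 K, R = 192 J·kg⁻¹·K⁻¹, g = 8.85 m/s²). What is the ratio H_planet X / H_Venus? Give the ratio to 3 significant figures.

H_planet X/H_Venus ≈ 3.35

H = RT/g for each body.
H_planet X = 2080 × 348 / 14.4 = 50267 m.
H_Venus = 192 × 692 / 8.85 = 15013 m.
H_planet X/H_Venus = 50267/15013 = 3.3482.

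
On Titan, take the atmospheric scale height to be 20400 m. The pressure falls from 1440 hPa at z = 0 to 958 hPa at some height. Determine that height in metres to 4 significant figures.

z ≈ 8314 m

Invert the barometric formula: z = H ln(P₀/P).
P₀/P = 1440/958 = 1.5031; ln(1.5031) = 0.40753.
z = 20400 × 0.40753 = 8313.6 m.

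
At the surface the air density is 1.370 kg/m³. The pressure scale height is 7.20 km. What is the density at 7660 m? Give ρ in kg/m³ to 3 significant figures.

In an isothermal atmosphere, density decays like pressure: ρ = ρ₀ exp(−z/H).
z/H = 7660.0/7200.0 = 1.0639; exp(−1.0639) = 0.34511.
ρ = 1.370 × 0.34511 = 0.47280 kg/m³.

ρ ≈ 0.473 kg/m³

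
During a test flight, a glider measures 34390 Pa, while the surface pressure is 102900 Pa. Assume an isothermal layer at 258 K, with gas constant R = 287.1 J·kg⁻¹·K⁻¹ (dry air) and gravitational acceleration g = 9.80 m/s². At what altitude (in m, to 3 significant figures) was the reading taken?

Scale height: H = RT/g = 287.1 × 258 / 9.80 = 7558.3 m.
Invert the barometric formula: z = H ln(P₀/P).
P₀/P = 102900/34390 = 2.9921; ln(2.9921) = 1.0960.
z = 7558.3 × 1.0960 = 8283.9 m.

z ≈ 8280 m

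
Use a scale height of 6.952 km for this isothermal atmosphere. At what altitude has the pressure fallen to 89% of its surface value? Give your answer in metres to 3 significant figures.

z ≈ 810 m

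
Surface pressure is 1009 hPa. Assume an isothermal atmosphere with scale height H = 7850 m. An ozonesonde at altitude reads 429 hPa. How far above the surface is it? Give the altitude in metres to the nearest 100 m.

z ≈ 6700 m

Invert the barometric formula: z = H ln(P₀/P).
P₀/P = 1009/429 = 2.3520; ln(2.3520) = 0.85527.
z = 7850.0 × 0.85527 = 6713.9 m.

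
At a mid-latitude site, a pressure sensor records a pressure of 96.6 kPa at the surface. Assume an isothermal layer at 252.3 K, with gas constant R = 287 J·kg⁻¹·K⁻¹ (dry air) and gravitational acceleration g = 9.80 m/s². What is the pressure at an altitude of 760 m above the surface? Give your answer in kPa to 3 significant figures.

Scale height: H = RT/g = 287 × 252.3 / 9.80 = 7388.8 m.
Barometric formula: P = P₀ exp(−z/H).
z/H = 760.00/7388.8 = 0.10286; exp(−0.10286) = 0.90225.
P = 96.6 × 0.90225 = 87.157 kPa.

P ≈ 87.2 kPa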